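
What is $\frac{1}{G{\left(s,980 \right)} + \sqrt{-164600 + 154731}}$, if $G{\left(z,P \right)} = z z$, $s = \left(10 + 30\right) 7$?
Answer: $\frac{78400}{6146569869} - \frac{i \sqrt{9869}}{6146569869} \approx 1.2755 \cdot 10^{-5} - 1.6162 \cdot 10^{-8} i$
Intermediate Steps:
$s = 280$ ($s = 40 \cdot 7 = 280$)
$G{\left(z,P \right)} = z^{2}$
$\frac{1}{G{\left(s,980 \right)} + \sqrt{-164600 + 154731}} = \frac{1}{280^{2} + \sqrt{-164600 + 154731}} = \frac{1}{78400 + \sqrt{-9869}} = \frac{1}{78400 + i \sqrt{9869}}$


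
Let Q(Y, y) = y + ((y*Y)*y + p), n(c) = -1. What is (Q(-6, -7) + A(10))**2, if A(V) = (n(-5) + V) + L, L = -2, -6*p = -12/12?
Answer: 3108169/36 ≈ 86338.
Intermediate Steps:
p = 1/6 (p = -(-2)/12 = -1/6*(-1) = 1/6 ≈ 0.16667)
Q(Y, y) = 1/6 + y + Y*y**2 (Q(Y, y) = y + ((y*Y)*y + 1/6) = y + ((Y*y)*y + 1/6) = y + (Y*y**2 + 1/6) = y + (1/6 + Y*y**2) = 1/6 + y + Y*y**2)
A(V) = -3 + V (A(V) = (-1 + V) - 2 = -3 + V)
(Q(-6, -7) + A(10))**2 = ((1/6 - 7 - 6*(-7)**2) + (-3 + 10))**2 = ((1/6 - 7 - 6*49) + 7)**2 = ((1/6 - 7 - 294) + 7)**2 = (-1805/6 + 7)**2 = (-1763/6)**2 = 3108169/36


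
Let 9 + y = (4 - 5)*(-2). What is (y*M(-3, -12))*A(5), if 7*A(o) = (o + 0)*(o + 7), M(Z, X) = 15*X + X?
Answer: 11520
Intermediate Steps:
M(Z, X) = 16*X
y = -7 (y = -9 + (4 - 5)*(-2) = -9 - 1*(-2) = -9 + 2 = -7)
A(o) = o*(7 + o)/7 (A(o) = ((o + 0)*(o + 7))/7 = (o*(7 + o))/7 = o*(7 + o)/7)
(y*M(-3, -12))*A(5) = (-112*(-12))*((1/7)*5*(7 + 5)) = (-7*(-192))*((1/7)*5*12) = 1344*(60/7) = 11520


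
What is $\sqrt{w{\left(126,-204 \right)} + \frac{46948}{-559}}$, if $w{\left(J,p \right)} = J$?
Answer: $\frac{\sqrt{13128674}}{559} \approx 6.4818$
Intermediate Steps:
$\sqrt{w{\left(126,-204 \right)} + \frac{46948}{-559}} = \sqrt{126 + \frac{46948}{-559}} = \sqrt{126 + 46948 \left(- \frac{1}{559}\right)} = \sqrt{126 - \frac{46948}{559}} = \sqrt{\frac{23486}{559}} = \frac{\sqrt{13128674}}{559}$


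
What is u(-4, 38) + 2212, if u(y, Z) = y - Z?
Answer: 2170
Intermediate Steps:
u(-4, 38) + 2212 = (-4 - 1*38) + 2212 = (-4 - 38) + 2212 = -42 + 2212 = 2170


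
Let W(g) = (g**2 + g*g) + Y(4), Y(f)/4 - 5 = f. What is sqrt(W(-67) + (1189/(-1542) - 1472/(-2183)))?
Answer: sqrt(102138414015126426)/3366186 ≈ 94.942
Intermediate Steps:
Y(f) = 20 + 4*f
W(g) = 36 + 2*g**2 (W(g) = (g**2 + g*g) + (20 + 4*4) = (g**2 + g**2) + (20 + 16) = 2*g**2 + 36 = 36 + 2*g**2)
sqrt(W(-67) + (1189/(-1542) - 1472/(-2183))) = sqrt((36 + 2*(-67)**2) + (1189/(-1542) - 1472/(-2183))) = sqrt((36 + 2*4489) + (1189*(-1/1542) - 1472*(-1/2183))) = sqrt((36 + 8978) + (-1189/1542 + 1472/2183)) = sqrt(9014 - 325763/3366186) = sqrt(30342474841/3366186) = sqrt(102138414015126426)/3366186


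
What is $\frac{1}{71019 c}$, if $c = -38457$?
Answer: $- \frac{1}{2731177683} \approx -3.6614 \cdot 10^{-10}$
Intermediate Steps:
$\frac{1}{71019 c} = \frac{1}{71019 \left(-38457\right)} = \frac{1}{71019} \left(- \frac{1}{38457}\right) = - \frac{1}{2731177683}$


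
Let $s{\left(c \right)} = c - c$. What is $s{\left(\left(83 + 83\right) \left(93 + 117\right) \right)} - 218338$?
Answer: $-218338$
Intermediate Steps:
$s{\left(c \right)} = 0$
$s{\left(\left(83 + 83\right) \left(93 + 117\right) \right)} - 218338 = 0 - 218338 = -218338$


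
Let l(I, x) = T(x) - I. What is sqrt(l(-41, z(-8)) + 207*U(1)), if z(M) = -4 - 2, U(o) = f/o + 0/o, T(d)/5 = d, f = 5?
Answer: sqrt(1046) ≈ 32.342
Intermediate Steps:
T(d) = 5*d
U(o) = 5/o (U(o) = 5/o + 0/o = 5/o + 0 = 5/o)
z(M) = -6
l(I, x) = -I + 5*x (l(I, x) = 5*x - I = -I + 5*x)
sqrt(l(-41, z(-8)) + 207*U(1)) = sqrt((-1*(-41) + 5*(-6)) + 207*(5/1)) = sqrt((41 - 30) + 207*(5*1)) = sqrt(11 + 207*5) = sqrt(11 + 1035) = sqrt(1046)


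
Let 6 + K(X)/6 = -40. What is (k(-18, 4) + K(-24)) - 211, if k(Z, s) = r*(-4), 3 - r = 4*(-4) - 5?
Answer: -583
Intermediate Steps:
r = 24 (r = 3 - (4*(-4) - 5) = 3 - (-16 - 5) = 3 - 1*(-21) = 3 + 21 = 24)
K(X) = -276 (K(X) = -36 + 6*(-40) = -36 - 240 = -276)
k(Z, s) = -96 (k(Z, s) = 24*(-4) = -96)
(k(-18, 4) + K(-24)) - 211 = (-96 - 276) - 211 = -372 - 211 = -583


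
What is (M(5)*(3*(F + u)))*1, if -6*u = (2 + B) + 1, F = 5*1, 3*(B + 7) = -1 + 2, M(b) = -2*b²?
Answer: -2525/3 ≈ -841.67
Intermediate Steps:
B = -20/3 (B = -7 + (-1 + 2)/3 = -7 + (⅓)*1 = -7 + ⅓ = -20/3 ≈ -6.6667)
F = 5
u = 11/18 (u = -((2 - 20/3) + 1)/6 = -(-14/3 + 1)/6 = -⅙*(-11/3) = 11/18 ≈ 0.61111)
(M(5)*(3*(F + u)))*1 = ((-2*5²)*(3*(5 + 11/18)))*1 = ((-2*25)*(3*(101/18)))*1 = -50*101/6*1 = -2525/3*1 = -2525/3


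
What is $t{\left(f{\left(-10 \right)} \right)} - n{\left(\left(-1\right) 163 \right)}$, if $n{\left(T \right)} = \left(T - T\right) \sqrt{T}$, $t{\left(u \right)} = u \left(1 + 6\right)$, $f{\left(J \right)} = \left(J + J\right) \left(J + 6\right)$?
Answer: $560$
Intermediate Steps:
$f{\left(J \right)} = 2 J \left(6 + J\right)$
$t{\left(u \right)} = 7 u$ ($t{\left(u \right)} = u 7 = 7 u$)
$n{\left(T \right)} = 0$ ($n{\left(T \right)} = 0 \sqrt{T} = 0$)
$t{\left(f{\left(-10 \right)} \right)} - n{\left(\left(-1\right) 163 \right)} = 7 \cdot 2 \left(-10\right) \left(6 - 10\right) - 0 = 7 \cdot 2 \left(-10\right) \left(-4\right) + 0 = 7 \cdot 80 + 0 = 560 + 0 = 560$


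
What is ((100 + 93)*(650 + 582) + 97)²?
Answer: 56583564129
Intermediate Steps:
((100 + 93)*(650 + 582) + 97)² = (193*1232 + 97)² = (237776 + 97)² = 237873² = 56583564129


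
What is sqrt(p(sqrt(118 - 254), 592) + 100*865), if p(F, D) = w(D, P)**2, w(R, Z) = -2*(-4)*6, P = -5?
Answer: 298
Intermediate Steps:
w(R, Z) = 48 (w(R, Z) = 8*6 = 48)
p(F, D) = 2304 (p(F, D) = 48**2 = 2304)
sqrt(p(sqrt(118 - 254), 592) + 100*865) = sqrt(2304 + 100*865) = sqrt(2304 + 86500) = sqrt(88804) = 298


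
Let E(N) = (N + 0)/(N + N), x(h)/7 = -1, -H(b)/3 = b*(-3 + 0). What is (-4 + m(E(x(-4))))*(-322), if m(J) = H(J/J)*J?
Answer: -161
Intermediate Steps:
H(b) = 9*b (H(b) = -3*b*(-3 + 0) = -3*b*(-3) = -(-9)*b = 9*b)
x(h) = -7 (x(h) = 7*(-1) = -7)
E(N) = 1/2 (E(N) = N/((2*N)) = N*(1/(2*N)) = 1/2)
m(J) = 9*J (m(J) = (9*(J/J))*J = (9*1)*J = 9*J)
(-4 + m(E(x(-4))))*(-322) = (-4 + 9*(1/2))*(-322) = (-4 + 9/2)*(-322) = (1/2)*(-322) = -161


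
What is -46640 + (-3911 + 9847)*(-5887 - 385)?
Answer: -37277232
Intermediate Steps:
-46640 + (-3911 + 9847)*(-5887 - 385) = -46640 + 5936*(-6272) = -46640 - 37230592 = -37277232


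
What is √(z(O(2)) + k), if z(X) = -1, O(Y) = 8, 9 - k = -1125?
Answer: √1133 ≈ 33.660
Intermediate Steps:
k = 1134 (k = 9 - 1*(-1125) = 9 + 1125 = 1134)
√(z(O(2)) + k) = √(-1 + 1134) = √1133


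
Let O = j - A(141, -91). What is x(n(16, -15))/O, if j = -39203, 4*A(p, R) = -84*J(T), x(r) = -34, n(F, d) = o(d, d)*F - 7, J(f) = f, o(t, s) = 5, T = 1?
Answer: 17/19591 ≈ 0.00086774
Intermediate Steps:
n(F, d) = -7 + 5*F (n(F, d) = 5*F - 7 = -7 + 5*F)
A(p, R) = -21 (A(p, R) = (-84*1)/4 = (1/4)*(-84) = -21)
O = -39182 (O = -39203 - 1*(-21) = -39203 + 21 = -39182)
x(n(16, -15))/O = -34/(-39182) = -34*(-1/39182) = 17/19591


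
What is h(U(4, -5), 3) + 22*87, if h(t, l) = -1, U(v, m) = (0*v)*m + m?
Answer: 1913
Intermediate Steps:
U(v, m) = m (U(v, m) = 0*m + m = 0 + m = m)
h(U(4, -5), 3) + 22*87 = -1 + 22*87 = -1 + 1914 = 1913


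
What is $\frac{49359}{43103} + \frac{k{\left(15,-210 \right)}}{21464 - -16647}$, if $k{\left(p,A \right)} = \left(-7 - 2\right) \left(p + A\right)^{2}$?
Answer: $- \frac{12869803326}{1642698433} \approx -7.8345$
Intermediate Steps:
$k{\left(p,A \right)} = - 9 \left(A + p\right)^{2}$
$\frac{49359}{43103} + \frac{k{\left(15,-210 \right)}}{21464 - -16647} = \frac{49359}{43103} + \frac{\left(-9\right) \left(-210 + 15\right)^{2}}{21464 - -16647} = 49359 \cdot \frac{1}{43103} + \frac{\left(-9\right) \left(-195\right)^{2}}{21464 + 16647} = \frac{49359}{43103} + \frac{\left(-9\right) 38025}{38111} = \frac{49359}{43103} - \frac{342225}{38111} = - \frac{12869803326}{1642698433}$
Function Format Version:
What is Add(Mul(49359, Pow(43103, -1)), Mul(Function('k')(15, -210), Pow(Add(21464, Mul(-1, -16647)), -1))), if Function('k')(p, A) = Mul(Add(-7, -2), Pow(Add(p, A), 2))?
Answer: Rational(-12869803326, 1642698433) ≈ -7.8345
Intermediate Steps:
Function('k')(p, A) = Mul(-9, Pow(Add(A, p), 2))
Add(Mul(49359, Pow(43103, -1)), Mul(Function('k')(15, -210), Pow(Add(21464, Mul(-1, -16647)), -1))) = Add(Mul(49359, Pow(43103, -1)), Mul(Mul(-9, Pow(Add(-210, 15), 2)), Pow(Add(21464, Mul(-1, -16647)), -1))) = Add(Mul(49359, Rational(1, 43103)), Mul(Mul(-9, Pow(-195, 2)), Pow(Add(21464, 16647), -1))) = Add(Rational(49359, 43103), Mul(Mul(-9, 38025), Pow(38111, -1))) = Add(Rational(49359, 43103), Mul(-342225, Rational(1, 38111))) = Add(Rational(49359, 43103), Rational(-342225, 38111)) = Rational(-12869803326, 1642698433)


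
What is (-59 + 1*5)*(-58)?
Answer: 3132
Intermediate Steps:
(-59 + 1*5)*(-58) = (-59 + 5)*(-58) = -54*(-58) = 3132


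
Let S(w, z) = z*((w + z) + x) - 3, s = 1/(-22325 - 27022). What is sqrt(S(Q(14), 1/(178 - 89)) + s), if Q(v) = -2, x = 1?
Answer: I*sqrt(6453398984294)/1463961 ≈ 1.7353*I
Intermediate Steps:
s = -1/49347 (s = 1/(-49347) = -1/49347 ≈ -2.0265e-5)
S(w, z) = -3 + z*(1 + w + z) (S(w, z) = z*((w + z) + 1) - 3 = z*(1 + w + z) - 3 = -3 + z*(1 + w + z))
sqrt(S(Q(14), 1/(178 - 89)) + s) = sqrt((-3 + 1/(178 - 89) + (1/(178 - 89))**2 - 2/(178 - 89)) - 1/49347) = sqrt((-3 + 1/89 + (1/89)**2 - 2/89) - 1/49347) = sqrt((-3 + 1/89 + (1/89)**2 - 2*1/89) - 1/49347) = sqrt((-3 + 1/89 + 1/7921 - 2/89) - 1/49347) = sqrt(-23851/7921 - 1/49347) = sqrt(-1176983218/390877587) = I*sqrt(6453398984294)/1463961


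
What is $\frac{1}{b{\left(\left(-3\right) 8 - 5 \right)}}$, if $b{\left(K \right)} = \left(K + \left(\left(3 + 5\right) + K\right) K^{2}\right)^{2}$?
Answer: $\frac{1}{312936100} \approx 3.1955 \cdot 10^{-9}$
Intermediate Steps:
$b{\left(K \right)} = \left(K + K^{2} \left(8 + K\right)\right)^{2}$ ($b{\left(K \right)} = \left(K + \left(8 + K\right) K^{2}\right)^{2} = \left(K + K^{2} \left(8 + K\right)\right)^{2}$)
$\frac{1}{b{\left(\left(-3\right) 8 - 5 \right)}} = \frac{1}{\left(\left(-3\right) 8 - 5\right)^{2} \left(1 + \left(\left(-3\right) 8 - 5\right)^{2} + 8 \left(\left(-3\right) 8 - 5\right)\right)^{2}} = \frac{1}{\left(-24 - 5\right)^{2} \left(1 + \left(-24 - 5\right)^{2} + 8 \left(-24 - 5\right)\right)^{2}} = \frac{1}{\left(-29\right)^{2} \left(1 + \left(-29\right)^{2} + 8 \left(-29\right)\right)^{2}} = \frac{1}{841 \left(1 + 841 - 232\right)^{2}} = \frac{1}{841 \cdot 610^{2}} = \frac{1}{841 \cdot 372100} = \frac{1}{312936100}$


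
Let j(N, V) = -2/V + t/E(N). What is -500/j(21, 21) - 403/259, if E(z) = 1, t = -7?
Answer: 2659453/38591 ≈ 68.914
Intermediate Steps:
j(N, V) = -7 - 2/V (j(N, V) = -2/V - 7/1 = -2/V - 7*1 = -2/V - 7 = -7 - 2/V)
-500/j(21, 21) - 403/259 = -500/(-7 - 2/21) - 403/259 = -500/(-149/21) - 403/259 = -500*(-21/149) - 403/259 = 10500/149 - 403/259 = 2659453/38591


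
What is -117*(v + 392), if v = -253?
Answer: -16263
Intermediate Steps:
-117*(v + 392) = -117*(-253 + 392) = -117*139 = -16263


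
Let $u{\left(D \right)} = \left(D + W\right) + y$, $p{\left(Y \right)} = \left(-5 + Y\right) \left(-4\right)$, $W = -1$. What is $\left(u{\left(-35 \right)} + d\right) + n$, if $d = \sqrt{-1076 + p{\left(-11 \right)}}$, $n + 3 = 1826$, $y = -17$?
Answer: $1770 + 2 i \sqrt{253} \approx 1770.0 + 31.812 i$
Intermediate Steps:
$n = 1823$ ($n = -3 + 1826 = 1823$)
$p{\left(Y \right)} = 20 - 4 Y$
$u{\left(D \right)} = -18 + D$ ($u{\left(D \right)} = \left(D - 1\right) - 17 = \left(-1 + D\right) - 17 = -18 + D$)
$d = 2 i \sqrt{253}$ ($d = \sqrt{-1076 + \left(20 - -44\right)} = \sqrt{-1076 + \left(20 + 44\right)} = \sqrt{-1076 + 64} = \sqrt{-1012} = 2 i \sqrt{253} \approx 31.812 i$)
$\left(u{\left(-35 \right)} + d\right) + n = \left(\left(-18 - 35\right) + 2 i \sqrt{253}\right) + 1823 = \left(-53 + 2 i \sqrt{253}\right) + 1823 = 1770 + 2 i \sqrt{253}$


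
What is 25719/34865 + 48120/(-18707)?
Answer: -1196578467/652219555 ≈ -1.8346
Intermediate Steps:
25719/34865 + 48120/(-18707) = 25719*(1/34865) + 48120*(-1/18707) = 25719/34865 - 48120/18707 = -1196578467/652219555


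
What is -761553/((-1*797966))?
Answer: 58581/61382 ≈ 0.95437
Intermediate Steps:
-761553/((-1*797966)) = -761553/(-797966) = -761553*(-1/797966) = 58581/61382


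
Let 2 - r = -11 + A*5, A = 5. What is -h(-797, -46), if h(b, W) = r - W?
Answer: -34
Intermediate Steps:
r = -12 (r = 2 - (-11 + 5*5) = 2 - (-11 + 25) = 2 - 1*14 = 2 - 14 = -12)
h(b, W) = -12 - W
-h(-797, -46) = -(-12 - 1*(-46)) = -(-12 + 46) = -1*34 = -34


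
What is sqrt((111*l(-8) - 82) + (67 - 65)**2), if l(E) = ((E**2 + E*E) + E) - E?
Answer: 3*sqrt(1570) ≈ 118.87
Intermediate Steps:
l(E) = 2*E**2 (l(E) = ((E**2 + E**2) + E) - E = (2*E**2 + E) - E = (E + 2*E**2) - E = 2*E**2)
sqrt((111*l(-8) - 82) + (67 - 65)**2) = sqrt((111*(2*(-8)**2) - 82) + (67 - 65)**2) = sqrt((111*(2*64) - 82) + 2**2) = sqrt((111*128 - 82) + 4) = sqrt((14208 - 82) + 4) = sqrt(14126 + 4) = sqrt(14130) = 3*sqrt(1570)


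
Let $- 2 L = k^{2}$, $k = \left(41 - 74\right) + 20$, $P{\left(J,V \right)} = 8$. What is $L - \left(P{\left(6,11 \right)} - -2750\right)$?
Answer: $- \frac{5685}{2} \approx -2842.5$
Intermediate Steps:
$k = -13$ ($k = -33 + 20 = -13$)
$L = - \frac{169}{2}$ ($L = - \frac{\left(-13\right)^{2}}{2} = \left(- \frac{1}{2}\right) 169 = - \frac{169}{2} \approx -84.5$)
$L - \left(P{\left(6,11 \right)} - -2750\right) = - \frac{169}{2} - \left(8 - -2750\right) = - \frac{169}{2} - \left(8 + 2750\right) = - \frac{169}{2} - 2758 = - \frac{5685}{2}$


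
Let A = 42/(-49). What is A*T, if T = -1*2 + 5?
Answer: -18/7 ≈ -2.5714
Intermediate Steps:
A = -6/7 (A = 42*(-1/49) = -6/7 ≈ -0.85714)
T = 3 (T = -2 + 5 = 3)
A*T = -6/7*3 = -18/7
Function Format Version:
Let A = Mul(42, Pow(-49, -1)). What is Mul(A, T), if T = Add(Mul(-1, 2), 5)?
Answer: Rational(-18, 7) ≈ -2.5714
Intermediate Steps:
A = Rational(-6, 7) (A = Mul(42, Rational(-1, 49)) = Rational(-6, 7) ≈ -0.85714)
T = 3 (T = Add(-2, 5) = 3)
Mul(A, T) = Mul(Rational(-6, 7), 3) = Rational(-18, 7)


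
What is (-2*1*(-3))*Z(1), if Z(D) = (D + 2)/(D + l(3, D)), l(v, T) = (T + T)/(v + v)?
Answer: 27/2 ≈ 13.500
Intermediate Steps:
l(v, T) = T/v (l(v, T) = (2*T)/((2*v)) = (2*T)*(1/(2*v)) = T/v)
Z(D) = 3*(2 + D)/(4*D) (Z(D) = (D + 2)/(D + D/3) = (2 + D)/(D + D*(⅓)) = (2 + D)/(D + D/3) = (2 + D)/((4*D/3)) = (2 + D)*(3/(4*D)) = 3*(2 + D)/(4*D))
(-2*1*(-3))*Z(1) = (-2*1*(-3))*((¾)*(2 + 1)/1) = (-2*(-3))*((¾)*1*3) = 6*(9/4) = 27/2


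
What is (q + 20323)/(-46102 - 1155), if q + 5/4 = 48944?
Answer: -277063/189028 ≈ -1.4657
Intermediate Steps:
q = 195771/4 (q = -5/4 + 48944 = 195771/4 ≈ 48943.)
(q + 20323)/(-46102 - 1155) = (195771/4 + 20323)/(-46102 - 1155) = (277063/4)/(-47257) = (277063/4)*(-1/47257) = -277063/189028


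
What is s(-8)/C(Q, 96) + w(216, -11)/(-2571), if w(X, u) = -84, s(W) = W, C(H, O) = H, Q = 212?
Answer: -230/45421 ≈ -0.0050637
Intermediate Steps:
s(-8)/C(Q, 96) + w(216, -11)/(-2571) = -8/212 - 84/(-2571) = -8*1/212 - 84*(-1/2571) = -2/53 + 28/857 = -230/45421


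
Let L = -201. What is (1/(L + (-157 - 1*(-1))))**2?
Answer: 1/127449 ≈ 7.8463e-6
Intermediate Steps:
(1/(L + (-157 - 1*(-1))))**2 = (1/(-201 + (-157 - 1*(-1))))**2 = (1/(-201 + (-157 + 1)))**2 = (1/(-201 - 156))**2 = (1/(-357))**2 = (-1/357)**2 = 1/127449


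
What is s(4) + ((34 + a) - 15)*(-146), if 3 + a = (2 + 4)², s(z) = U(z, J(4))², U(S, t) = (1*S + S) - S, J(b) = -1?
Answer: -7576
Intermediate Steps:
U(S, t) = S (U(S, t) = (S + S) - S = 2*S - S = S)
s(z) = z²
a = 33 (a = -3 + (2 + 4)² = -3 + 6² = -3 + 36 = 33)
s(4) + ((34 + a) - 15)*(-146) = 4² + ((34 + 33) - 15)*(-146) = 16 + (67 - 15)*(-146) = 16 + 52*(-146) = 16 - 7592 = -7576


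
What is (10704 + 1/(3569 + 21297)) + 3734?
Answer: 359015309/24866 ≈ 14438.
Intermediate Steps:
(10704 + 1/(3569 + 21297)) + 3734 = (10704 + 1/24866) + 3734 = 266165665/24866 + 3734 = 359015309/24866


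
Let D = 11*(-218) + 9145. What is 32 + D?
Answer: 6779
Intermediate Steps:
D = 6747 (D = -2398 + 9145 = 6747)
32 + D = 32 + 6747 = 6779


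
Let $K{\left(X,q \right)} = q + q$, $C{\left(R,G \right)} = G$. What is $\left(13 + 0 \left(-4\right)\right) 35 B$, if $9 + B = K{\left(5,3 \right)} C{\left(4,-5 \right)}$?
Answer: $-17745$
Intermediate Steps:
$K{\left(X,q \right)} = 2 q$
$B = -39$ ($B = -9 + 2 \cdot 3 \left(-5\right) = -9 + 6 \left(-5\right) = -9 - 30 = -39$)
$\left(13 + 0 \left(-4\right)\right) 35 B = \left(13 + 0 \left(-4\right)\right) 35 \left(-39\right) = \left(13 + 0\right) \left(-1365\right) = 13 \left(-1365\right) = -17745$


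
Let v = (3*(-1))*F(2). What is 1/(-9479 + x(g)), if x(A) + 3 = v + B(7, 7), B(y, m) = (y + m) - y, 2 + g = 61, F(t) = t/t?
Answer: -1/9478 ≈ -0.00010551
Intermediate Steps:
F(t) = 1
g = 59 (g = -2 + 61 = 59)
B(y, m) = m (B(y, m) = (m + y) - y = m)
v = -3 (v = (3*(-1))*1 = -3*1 = -3)
x(A) = 1 (x(A) = -3 + (-3 + 7) = -3 + 4 = 1)
1/(-9479 + x(g)) = 1/(-9479 + 1) = 1/(-9478) = -1/9478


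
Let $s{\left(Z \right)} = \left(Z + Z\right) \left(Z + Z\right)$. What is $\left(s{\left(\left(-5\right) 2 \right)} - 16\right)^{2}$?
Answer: $147456$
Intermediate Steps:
$s{\left(Z \right)} = 4 Z^{2}$ ($s{\left(Z \right)} = 2 Z 2 Z = 4 Z^{2}$)
$\left(s{\left(\left(-5\right) 2 \right)} - 16\right)^{2} = \left(4 \left(\left(-5\right) 2\right)^{2} - 16\right)^{2} = \left(4 \left(-10\right)^{2} - 16\right)^{2} = \left(4 \cdot 100 - 16\right)^{2} = \left(400 - 16\right)^{2} = 384^{2} = 147456$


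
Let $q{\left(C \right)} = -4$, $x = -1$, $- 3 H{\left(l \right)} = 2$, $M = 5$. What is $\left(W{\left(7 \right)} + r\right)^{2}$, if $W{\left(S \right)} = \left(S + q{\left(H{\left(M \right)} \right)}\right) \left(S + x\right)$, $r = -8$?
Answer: $100$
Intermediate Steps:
$H{\left(l \right)} = - \frac{2}{3}$ ($H{\left(l \right)} = \left(- \frac{1}{3}\right) 2 = - \frac{2}{3}$)
$W{\left(S \right)} = \left(-1 + S\right) \left(-4 + S\right)$ ($W{\left(S \right)} = \left(S - 4\right) \left(S - 1\right) = \left(-4 + S\right) \left(-1 + S\right) = \left(-1 + S\right) \left(-4 + S\right)$)
$\left(W{\left(7 \right)} + r\right)^{2} = \left(\left(4 + 7^{2} - 35\right) - 8\right)^{2} = \left(\left(4 + 49 - 35\right) - 8\right)^{2} = \left(18 - 8\right)^{2} = 10^{2} = 100$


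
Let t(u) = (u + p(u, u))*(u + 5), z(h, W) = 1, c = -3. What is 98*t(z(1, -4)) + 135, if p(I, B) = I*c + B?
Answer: -453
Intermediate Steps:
p(I, B) = B - 3*I (p(I, B) = I*(-3) + B = -3*I + B = B - 3*I)
t(u) = -u*(5 + u) (t(u) = (u + (u - 3*u))*(u + 5) = (u - 2*u)*(5 + u) = (-u)*(5 + u) = -u*(5 + u))
98*t(z(1, -4)) + 135 = 98*(1*(-5 - 1*1)) + 135 = 98*(1*(-5 - 1)) + 135 = 98*(1*(-6)) + 135 = 98*(-6) + 135 = -588 + 135 = -453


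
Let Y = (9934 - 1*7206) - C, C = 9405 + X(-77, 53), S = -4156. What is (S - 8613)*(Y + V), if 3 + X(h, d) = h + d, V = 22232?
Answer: -198966558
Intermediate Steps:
X(h, d) = -3 + d + h (X(h, d) = -3 + (h + d) = -3 + (d + h) = -3 + d + h)
C = 9378 (C = 9405 + (-3 + 53 - 77) = 9405 - 27 = 9378)
Y = -6650 (Y = (9934 - 1*7206) - 1*9378 = (9934 - 7206) - 9378 = 2728 - 9378 = -6650)
(S - 8613)*(Y + V) = (-4156 - 8613)*(-6650 + 22232) = -12769*15582 = -198966558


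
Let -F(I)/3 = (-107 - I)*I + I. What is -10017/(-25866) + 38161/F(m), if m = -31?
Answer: -1095823/215550 ≈ -5.0838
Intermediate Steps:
F(I) = -3*I - 3*I*(-107 - I) (F(I) = -3*((-107 - I)*I + I) = -3*(I*(-107 - I) + I) = -3*(I + I*(-107 - I)) = -3*I - 3*I*(-107 - I))
-10017/(-25866) + 38161/F(m) = -10017/(-25866) + 38161/((3*(-31)*(106 - 31))) = -10017*(-1/25866) + 38161/((3*(-31)*75)) = 371/958 + 38161/(-6975) = 371/958 + 38161*(-1/6975) = 371/958 - 1231/225 = -1095823/215550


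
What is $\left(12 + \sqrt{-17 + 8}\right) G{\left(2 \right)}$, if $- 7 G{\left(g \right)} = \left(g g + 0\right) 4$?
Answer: $- \frac{192}{7} - \frac{48 i}{7} \approx -27.429 - 6.8571 i$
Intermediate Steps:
$G{\left(g \right)} = - \frac{4 g^{2}}{7}$ ($G{\left(g \right)} = - \frac{\left(g g + 0\right) 4}{7} = - \frac{\left(g^{2} + 0\right) 4}{7} = - \frac{g^{2} \cdot 4}{7} = - \frac{4 g^{2}}{7}$)
$\left(12 + \sqrt{-17 + 8}\right) G{\left(2 \right)} = \left(12 + \sqrt{-17 + 8}\right) \left(- \frac{4 \cdot 2^{2}}{7}\right) = \left(12 + \sqrt{-9}\right) \left(\left(- \frac{4}{7}\right) 4\right) = \left(12 + 3 i\right) \left(- \frac{16}{7}\right) = - \frac{192}{7} - \frac{48 i}{7}$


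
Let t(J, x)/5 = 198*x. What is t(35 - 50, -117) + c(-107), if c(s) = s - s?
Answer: -115830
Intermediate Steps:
c(s) = 0
t(J, x) = 990*x (t(J, x) = 5*(198*x) = 990*x)
t(35 - 50, -117) + c(-107) = 990*(-117) + 0 = -115830 + 0 = -115830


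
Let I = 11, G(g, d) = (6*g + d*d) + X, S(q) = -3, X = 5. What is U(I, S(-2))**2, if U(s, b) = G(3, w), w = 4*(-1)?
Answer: 1521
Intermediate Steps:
w = -4
G(g, d) = 5 + d**2 + 6*g (G(g, d) = (6*g + d*d) + 5 = (6*g + d**2) + 5 = (d**2 + 6*g) + 5 = 5 + d**2 + 6*g)
U(s, b) = 39 (U(s, b) = 5 + (-4)**2 + 6*3 = 5 + 16 + 18 = 39)
U(I, S(-2))**2 = 39**2 = 1521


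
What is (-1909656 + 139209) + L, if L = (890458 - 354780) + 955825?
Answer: -278944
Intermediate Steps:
L = 1491503 (L = 535678 + 955825 = 1491503)
(-1909656 + 139209) + L = (-1909656 + 139209) + 1491503 = -1770447 + 1491503 = -278944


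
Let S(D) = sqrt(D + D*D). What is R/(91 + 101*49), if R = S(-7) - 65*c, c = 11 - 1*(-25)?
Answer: -13/28 + sqrt(42)/5040 ≈ -0.46300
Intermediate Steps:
c = 36 (c = 11 + 25 = 36)
S(D) = sqrt(D + D**2)
R = -2340 + sqrt(42) (R = sqrt(-7*(1 - 7)) - 65*36 = sqrt(-7*(-6)) - 2340 = sqrt(42) - 2340 = -2340 + sqrt(42) ≈ -2333.5)
R/(91 + 101*49) = (-2340 + sqrt(42))/(91 + 101*49) = (-2340 + sqrt(42))/(91 + 4949) = (-2340 + sqrt(42))/5040 = (-2340 + sqrt(42))*(1/5040) = -13/28 + sqrt(42)/5040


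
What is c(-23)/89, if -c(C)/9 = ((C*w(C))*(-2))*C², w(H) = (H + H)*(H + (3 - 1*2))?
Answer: -221634072/89 ≈ -2.4903e+6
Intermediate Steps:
w(H) = 2*H*(1 + H) (w(H) = (2*H)*(H + (3 - 2)) = (2*H)*(H + 1) = (2*H)*(1 + H) = 2*H*(1 + H))
c(C) = 36*C⁴*(1 + C) (c(C) = -9*(C*(2*C*(1 + C)))*(-2)*C² = -9*(2*C²*(1 + C))*(-2)*C² = -9*(-4*C²*(1 + C))*C² = -(-36)*C⁴*(1 + C) = 36*C⁴*(1 + C))
c(-23)/89 = (36*(-23)⁴*(1 - 23))/89 = (36*279841*(-22))/89 = (1/89)*(-221634072) = -221634072/89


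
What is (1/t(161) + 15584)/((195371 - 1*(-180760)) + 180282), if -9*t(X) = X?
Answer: 2509015/89582493 ≈ 0.028008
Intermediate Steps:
t(X) = -X/9
(1/t(161) + 15584)/((195371 - 1*(-180760)) + 180282) = (1/(-1/9*161) + 15584)/((195371 - 1*(-180760)) + 180282) = (1/(-161/9) + 15584)/((195371 + 180760) + 180282) = (-9/161 + 15584)/(376131 + 180282) = (2509015/161)/556413 = (2509015/161)*(1/556413) = 2509015/89582493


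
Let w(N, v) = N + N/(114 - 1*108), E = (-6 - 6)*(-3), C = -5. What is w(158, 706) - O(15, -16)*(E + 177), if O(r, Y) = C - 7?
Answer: 8221/3 ≈ 2740.3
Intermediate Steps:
E = 36 (E = -12*(-3) = 36)
O(r, Y) = -12 (O(r, Y) = -5 - 7 = -12)
w(N, v) = 7*N/6 (w(N, v) = N + N/(114 - 108) = N + N/6 = 7*N/6)
w(158, 706) - O(15, -16)*(E + 177) = (7/6)*158 - (-12)*(36 + 177) = 553/3 - (-12)*213 = 553/3 - 1*(-2556) = 553/3 + 2556 = 8221/3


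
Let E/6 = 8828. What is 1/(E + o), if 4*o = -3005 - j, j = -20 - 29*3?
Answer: 2/104487 ≈ 1.9141e-5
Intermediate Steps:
j = -107 (j = -20 - 87 = -107)
E = 52968 (E = 6*8828 = 52968)
o = -1449/2 (o = (-3005 - 1*(-107))/4 = (-3005 + 107)/4 = (¼)*(-2898) = -1449/2 ≈ -724.50)
1/(E + o) = 1/(52968 - 1449/2) = 1/(104487/2) = 2/104487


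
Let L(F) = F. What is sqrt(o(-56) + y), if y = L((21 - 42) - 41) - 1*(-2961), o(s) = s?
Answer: sqrt(2843) ≈ 53.320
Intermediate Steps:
y = 2899 (y = ((21 - 42) - 41) - 1*(-2961) = (-21 - 41) + 2961 = -62 + 2961 = 2899)
sqrt(o(-56) + y) = sqrt(-56 + 2899) = sqrt(2843)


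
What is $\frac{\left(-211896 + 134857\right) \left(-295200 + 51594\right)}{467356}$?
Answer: $\frac{9383581317}{233678} \approx 40156.0$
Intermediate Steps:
$\frac{\left(-211896 + 134857\right) \left(-295200 + 51594\right)}{467356} = \left(-77039\right) \left(-243606\right) \frac{1}{467356} = 18767162634 \cdot \frac{1}{467356} = \frac{9383581317}{233678}$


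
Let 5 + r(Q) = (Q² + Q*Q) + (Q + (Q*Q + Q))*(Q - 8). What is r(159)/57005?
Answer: 3916006/57005 ≈ 68.696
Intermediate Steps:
r(Q) = -5 + 2*Q² + (-8 + Q)*(Q² + 2*Q) (r(Q) = -5 + ((Q² + Q*Q) + (Q + (Q*Q + Q))*(Q - 8)) = -5 + ((Q² + Q²) + (Q + (Q² + Q))*(-8 + Q)) = -5 + (2*Q² + (Q + (Q + Q²))*(-8 + Q)) = -5 + (2*Q² + (Q² + 2*Q)*(-8 + Q)) = -5 + (2*Q² + (-8 + Q)*(Q² + 2*Q)) = -5 + 2*Q² + (-8 + Q)*(Q² + 2*Q))
r(159)/57005 = (-5 + 159³ - 16*159 - 4*159²)/57005 = (-5 + 4019679 - 2544 - 4*25281)*(1/57005) = (-5 + 4019679 - 2544 - 101124)*(1/57005) = 3916006*(1/57005) = 3916006/57005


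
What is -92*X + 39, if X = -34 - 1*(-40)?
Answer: -513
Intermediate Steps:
X = 6 (X = -34 + 40 = 6)
-92*X + 39 = -92*6 + 39 = -552 + 39 = -513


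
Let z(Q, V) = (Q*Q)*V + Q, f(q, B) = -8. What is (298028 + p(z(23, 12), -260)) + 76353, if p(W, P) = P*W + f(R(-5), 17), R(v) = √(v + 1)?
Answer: -1282087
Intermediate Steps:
R(v) = √(1 + v)
z(Q, V) = Q + V*Q² (z(Q, V) = Q²*V + Q = V*Q² + Q = Q + V*Q²)
p(W, P) = -8 + P*W (p(W, P) = P*W - 8 = -8 + P*W)
(298028 + p(z(23, 12), -260)) + 76353 = (298028 + (-8 - 5980*(1 + 23*12))) + 76353 = (298028 + (-8 - 5980*(1 + 276))) + 76353 = (298028 + (-8 - 5980*277)) + 76353 = (298028 + (-8 - 260*6371)) + 76353 = (298028 + (-8 - 1656460)) + 76353 = (298028 - 1656468) + 76353 = -1358440 + 76353 = -1282087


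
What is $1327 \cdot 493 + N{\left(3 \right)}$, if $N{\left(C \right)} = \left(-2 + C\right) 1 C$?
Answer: $654214$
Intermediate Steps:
$N{\left(C \right)} = C \left(-2 + C\right)$ ($N{\left(C \right)} = \left(-2 + C\right) C = C \left(-2 + C\right)$)
$1327 \cdot 493 + N{\left(3 \right)} = 1327 \cdot 493 + 3 \left(-2 + 3\right) = 654211 + 3 \cdot 1 = 654211 + 3 = 654214$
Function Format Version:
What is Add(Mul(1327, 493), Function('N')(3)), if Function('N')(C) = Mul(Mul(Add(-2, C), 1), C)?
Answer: 654214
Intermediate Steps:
Function('N')(C) = Mul(C, Add(-2, C)) (Function('N')(C) = Mul(Add(-2, C), C) = Mul(C, Add(-2, C)))
Add(Mul(1327, 493), Function('N')(3)) = Add(Mul(1327, 493), Mul(3, Add(-2, 3))) = Add(654211, Mul(3, 1)) = Add(654211, 3) = 654214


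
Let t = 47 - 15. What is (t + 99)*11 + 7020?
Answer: 8461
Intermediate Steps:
t = 32
(t + 99)*11 + 7020 = (32 + 99)*11 + 7020 = 131*11 + 7020 = 1441 + 7020 = 8461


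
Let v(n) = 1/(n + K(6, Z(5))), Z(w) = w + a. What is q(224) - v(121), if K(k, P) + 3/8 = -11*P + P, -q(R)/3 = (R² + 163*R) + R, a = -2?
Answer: -189033608/725 ≈ -2.6074e+5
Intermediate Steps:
q(R) = -492*R - 3*R² (q(R) = -3*((R² + 163*R) + R) = -3*(R² + 164*R) = -492*R - 3*R²)
Z(w) = -2 + w (Z(w) = w - 2 = -2 + w)
K(k, P) = -3/8 - 10*P (K(k, P) = -3/8 + (-11*P + P) = -3/8 - 10*P)
v(n) = 1/(-243/8 + n) (v(n) = 1/(n + (-3/8 - 10*(-2 + 5))) = 1/(n + (-3/8 - 10*3)) = 1/(n + (-3/8 - 30)) = 1/(n - 243/8) = 1/(-243/8 + n))
q(224) - v(121) = -3*224*(164 + 224) - 8/(-243 + 8*121) = -3*224*388 - 8/(-243 + 968) = -260736 - 8/725 = -189033608/725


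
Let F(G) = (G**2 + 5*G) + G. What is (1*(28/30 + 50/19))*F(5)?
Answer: 11176/57 ≈ 196.07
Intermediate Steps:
F(G) = G**2 + 6*G
(1*(28/30 + 50/19))*F(5) = (1*(28/30 + 50/19))*(5*(6 + 5)) = (1*(28*(1/30) + 50*(1/19)))*(5*11) = (1*(14/15 + 50/19))*55 = (1*(1016/285))*55 = (1016/285)*55 = 11176/57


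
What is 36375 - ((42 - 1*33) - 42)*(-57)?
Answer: 34494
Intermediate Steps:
36375 - ((42 - 1*33) - 42)*(-57) = 36375 - ((42 - 33) - 42)*(-57) = 36375 - (9 - 42)*(-57) = 36375 - (-33)*(-57) = 36375 - 1*1881 = 36375 - 1881 = 34494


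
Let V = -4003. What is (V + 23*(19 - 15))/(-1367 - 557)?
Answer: 3911/1924 ≈ 2.0327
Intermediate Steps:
(V + 23*(19 - 15))/(-1367 - 557) = (-4003 + 23*(19 - 15))/(-1367 - 557) = (-4003 + 23*4)/(-1924) = (-4003 + 92)*(-1/1924) = -3911*(-1/1924) = 3911/1924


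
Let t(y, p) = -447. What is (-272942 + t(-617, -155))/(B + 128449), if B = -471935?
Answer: 273389/343486 ≈ 0.79593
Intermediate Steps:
(-272942 + t(-617, -155))/(B + 128449) = (-272942 - 447)/(-471935 + 128449) = -273389/(-343486) = -273389*(-1/343486) = 273389/343486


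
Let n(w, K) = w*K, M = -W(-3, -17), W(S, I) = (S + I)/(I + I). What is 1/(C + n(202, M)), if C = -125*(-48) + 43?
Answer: 17/100711 ≈ 0.00016880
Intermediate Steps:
W(S, I) = (I + S)/(2*I) (W(S, I) = (I + S)/((2*I)) = (I + S)*(1/(2*I)) = (I + S)/(2*I))
M = -10/17 (M = -(-17 - 3)/(2*(-17)) = -(-1)*(-20)/(2*17) = -1*10/17 = -10/17 ≈ -0.58823)
n(w, K) = K*w
C = 6043 (C = 6000 + 43 = 6043)
1/(C + n(202, M)) = 1/(6043 - 10/17*202) = 1/(6043 - 2020/17) = 1/(100711/17) = 17/100711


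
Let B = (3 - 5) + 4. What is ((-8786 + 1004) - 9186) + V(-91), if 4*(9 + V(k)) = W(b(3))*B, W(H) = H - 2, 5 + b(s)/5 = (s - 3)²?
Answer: -33981/2 ≈ -16991.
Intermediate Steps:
b(s) = -25 + 5*(-3 + s)² (b(s) = -25 + 5*(s - 3)² = -25 + 5*(-3 + s)²)
W(H) = -2 + H
B = 2 (B = -2 + 4 = 2)
V(k) = -45/2 (V(k) = -9 + ((-2 + (-25 + 5*(-3 + 3)²))*2)/4 = -9 + ((-2 + (-25 + 5*0²))*2)/4 = -9 + ((-2 + (-25 + 5*0))*2)/4 = -9 + ((-2 + (-25 + 0))*2)/4 = -9 + ((-2 - 25)*2)/4 = -9 + (-27*2)/4 = -9 + (¼)*(-54) = -9 - 27/2 = -45/2)
((-8786 + 1004) - 9186) + V(-91) = ((-8786 + 1004) - 9186) - 45/2 = (-7782 - 9186) - 45/2 = -16968 - 45/2 = -33981/2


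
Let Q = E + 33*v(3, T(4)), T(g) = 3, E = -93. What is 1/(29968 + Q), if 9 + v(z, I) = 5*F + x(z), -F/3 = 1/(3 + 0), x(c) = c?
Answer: 1/29512 ≈ 3.3885e-5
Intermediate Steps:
F = -1 (F = -3/(3 + 0) = -3/3 = -3*⅓ = -1)
v(z, I) = -14 + z (v(z, I) = -9 + (5*(-1) + z) = -9 + (-5 + z) = -14 + z)
Q = -456 (Q = -93 + 33*(-14 + 3) = -93 + 33*(-11) = -93 - 363 = -456)
1/(29968 + Q) = 1/(29968 - 456) = 1/29512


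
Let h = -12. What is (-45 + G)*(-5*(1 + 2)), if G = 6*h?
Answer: 1755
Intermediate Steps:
G = -72 (G = 6*(-12) = -72)
(-45 + G)*(-5*(1 + 2)) = (-45 - 72)*(-5*(1 + 2)) = -(-585)*3 = -117*(-15) = 1755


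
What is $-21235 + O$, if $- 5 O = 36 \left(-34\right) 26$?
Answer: $- \frac{74351}{5} \approx -14870.0$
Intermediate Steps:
$O = \frac{31824}{5}$ ($O = - \frac{36 \left(-34\right) 26}{5} = - \frac{\left(-1224\right) 26}{5} = \left(- \frac{1}{5}\right) \left(-31824\right) = \frac{31824}{5} \approx 6364.8$)
$-21235 + O = -21235 + \frac{31824}{5} = - \frac{74351}{5}$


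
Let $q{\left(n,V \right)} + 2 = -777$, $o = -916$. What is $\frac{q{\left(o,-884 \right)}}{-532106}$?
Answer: $\frac{779}{532106} \approx 0.001464$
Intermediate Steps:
$q{\left(n,V \right)} = -779$ ($q{\left(n,V \right)} = -2 - 777 = -779$)
$\frac{q{\left(o,-884 \right)}}{-532106} = - \frac{779}{-532106} = \left(-779\right) \left(- \frac{1}{532106}\right) = \frac{779}{532106}$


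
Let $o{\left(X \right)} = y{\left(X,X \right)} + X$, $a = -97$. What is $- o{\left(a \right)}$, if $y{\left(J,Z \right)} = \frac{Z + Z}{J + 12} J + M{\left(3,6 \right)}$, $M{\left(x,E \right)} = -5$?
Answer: $\frac{27488}{85} \approx 323.39$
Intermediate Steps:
$y{\left(J,Z \right)} = -5 + \frac{2 J Z}{12 + J}$ ($y{\left(J,Z \right)} = \frac{Z + Z}{J + 12} J - 5 = \frac{2 Z}{12 + J} J - 5 = \frac{2 J Z}{12 + J} - 5 = -5 + \frac{2 J Z}{12 + J}$)
$o{\left(X \right)} = X + \frac{-60 - 5 X + 2 X^{2}}{12 + X}$ ($o{\left(X \right)} = \frac{-60 - 5 X + 2 X X}{12 + X} + X = \frac{-60 - 5 X + 2 X^{2}}{12 + X} + X = X + \frac{-60 - 5 X + 2 X^{2}}{12 + X}$)
$- o{\left(a \right)} = - \frac{-60 + 3 \left(-97\right)^{2} + 7 \left(-97\right)}{12 - 97} = - \frac{-60 + 3 \cdot 9409 - 679}{-85} = - \frac{\left(-1\right) \left(-60 + 28227 - 679\right)}{85} = - \frac{\left(-1\right) 27488}{85} = \left(-1\right) \left(- \frac{27488}{85}\right) = \frac{27488}{85}$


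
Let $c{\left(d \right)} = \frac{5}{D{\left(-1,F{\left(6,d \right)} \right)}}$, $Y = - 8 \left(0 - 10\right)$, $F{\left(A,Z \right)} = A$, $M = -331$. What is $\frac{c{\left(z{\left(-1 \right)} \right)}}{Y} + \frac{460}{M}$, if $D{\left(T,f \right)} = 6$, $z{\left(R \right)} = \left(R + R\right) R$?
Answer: $- \frac{43829}{31776} \approx -1.3793$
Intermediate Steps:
$z{\left(R \right)} = 2 R^{2}$ ($z{\left(R \right)} = 2 R R = 2 R^{2}$)
$Y = 80$ ($Y = \left(-8\right) \left(-10\right) = 80$)
$c{\left(d \right)} = \frac{5}{6}$
$\frac{c{\left(z{\left(-1 \right)} \right)}}{Y} + \frac{460}{M} = \frac{5}{6 \cdot 80} + \frac{460}{-331} = \frac{5}{6} \cdot \frac{1}{80} + 460 \left(- \frac{1}{331}\right) = \frac{1}{96} - \frac{460}{331} = - \frac{43829}{31776}$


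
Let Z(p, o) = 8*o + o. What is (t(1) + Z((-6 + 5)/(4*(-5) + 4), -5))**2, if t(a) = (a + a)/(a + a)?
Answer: 1936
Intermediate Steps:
t(a) = 1 (t(a) = (2*a)/((2*a)) = (2*a)*(1/(2*a)) = 1)
Z(p, o) = 9*o
(t(1) + Z((-6 + 5)/(4*(-5) + 4), -5))**2 = (1 + 9*(-5))**2 = (1 - 45)**2 = (-44)**2 = 1936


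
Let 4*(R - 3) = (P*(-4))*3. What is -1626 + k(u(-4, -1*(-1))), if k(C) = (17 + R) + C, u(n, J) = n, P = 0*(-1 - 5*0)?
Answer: -1610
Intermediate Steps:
P = 0 (P = 0*(-1 + 0) = 0*(-1) = 0)
R = 3 (R = 3 + ((0*(-4))*3)/4 = 3 + (0*3)/4 = 3 + (1/4)*0 = 3 + 0 = 3)
k(C) = 20 + C (k(C) = (17 + 3) + C = 20 + C)
-1626 + k(u(-4, -1*(-1))) = -1626 + (20 - 4) = -1626 + 16 = -1610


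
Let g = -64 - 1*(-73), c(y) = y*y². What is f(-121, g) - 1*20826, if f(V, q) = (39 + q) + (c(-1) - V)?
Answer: -20658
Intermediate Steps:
c(y) = y³
g = 9 (g = -64 + 73 = 9)
f(V, q) = 38 + q - V (f(V, q) = (39 + q) + ((-1)³ - V) = (39 + q) + (-1 - V) = 38 + q - V)
f(-121, g) - 1*20826 = (38 + 9 - 1*(-121)) - 1*20826 = (38 + 9 + 121) - 20826 = 168 - 20826 = -20658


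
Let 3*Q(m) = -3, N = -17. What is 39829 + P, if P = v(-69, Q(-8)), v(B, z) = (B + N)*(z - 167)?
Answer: 54277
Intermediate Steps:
Q(m) = -1 (Q(m) = (⅓)*(-3) = -1)
v(B, z) = (-167 + z)*(-17 + B) (v(B, z) = (B - 17)*(z - 167) = (-17 + B)*(-167 + z) = (-167 + z)*(-17 + B))
P = 14448 (P = 2839 - 167*(-69) - 17*(-1) - 69*(-1) = 2839 + 11523 + 17 + 69 = 14448)
39829 + P = 39829 + 14448 = 54277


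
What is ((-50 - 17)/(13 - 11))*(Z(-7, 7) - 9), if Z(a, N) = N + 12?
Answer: -335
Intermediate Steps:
Z(a, N) = 12 + N
((-50 - 17)/(13 - 11))*(Z(-7, 7) - 9) = ((-50 - 17)/(13 - 11))*((12 + 7) - 9) = (-67/2)*(19 - 9) = -67*½*10 = -67/2*10 = -335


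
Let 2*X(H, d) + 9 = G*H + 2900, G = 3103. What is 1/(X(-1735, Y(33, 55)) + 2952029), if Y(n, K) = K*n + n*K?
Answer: 1/261622 ≈ 3.8223e-6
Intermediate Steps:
Y(n, K) = 2*K*n (Y(n, K) = K*n + K*n = 2*K*n)
X(H, d) = 2891/2 + 3103*H/2 (X(H, d) = -9/2 + (3103*H + 2900)/2 = -9/2 + (2900 + 3103*H)/2 = -9/2 + (1450 + 3103*H/2) = 2891/2 + 3103*H/2)
1/(X(-1735, Y(33, 55)) + 2952029) = 1/((2891/2 + (3103/2)*(-1735)) + 2952029) = 1/((2891/2 - 5383705/2) + 2952029) = 1/(-2690407 + 2952029) = 1/261622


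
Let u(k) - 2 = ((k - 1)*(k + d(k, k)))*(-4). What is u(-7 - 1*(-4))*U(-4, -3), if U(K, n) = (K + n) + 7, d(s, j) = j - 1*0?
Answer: 0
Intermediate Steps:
d(s, j) = j (d(s, j) = j + 0 = j)
U(K, n) = 7 + K + n
u(k) = 2 - 8*k*(-1 + k) (u(k) = 2 + ((k - 1)*(k + k))*(-4) = 2 + ((-1 + k)*(2*k))*(-4) = 2 + (2*k*(-1 + k))*(-4) = 2 - 8*k*(-1 + k))
u(-7 - 1*(-4))*U(-4, -3) = (2 - 8*(-7 - 1*(-4))² + 8*(-7 - 1*(-4)))*(7 - 4 - 3) = (2 - 8*(-7 + 4)² + 8*(-7 + 4))*0 = (2 - 8*(-3)² + 8*(-3))*0 = (2 - 8*9 - 24)*0 = (2 - 72 - 24)*0 = -94*0 = 0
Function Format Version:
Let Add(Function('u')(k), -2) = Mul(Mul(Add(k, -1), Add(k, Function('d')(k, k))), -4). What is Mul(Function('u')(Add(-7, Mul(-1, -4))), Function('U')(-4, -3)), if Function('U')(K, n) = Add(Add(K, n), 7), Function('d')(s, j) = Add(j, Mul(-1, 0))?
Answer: 0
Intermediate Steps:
Function('d')(s, j) = j (Function('d')(s, j) = Add(j, 0) = j)
Function('U')(K, n) = Add(7, K, n)
Function('u')(k) = Add(2, Mul(-8, k, Add(-1, k))) (Function('u')(k) = Add(2, Mul(Mul(Add(k, -1), Add(k, k)), -4)) = Add(2, Mul(Mul(Add(-1, k), Mul(2, k)), -4)) = Add(2, Mul(Mul(2, k, Add(-1, k)), -4)) = Add(2, Mul(-8, k, Add(-1, k))))
Mul(Function('u')(Add(-7, Mul(-1, -4))), Function('U')(-4, -3)) = Mul(Add(2, Mul(-8, Pow(Add(-7, Mul(-1, -4)), 2)), Mul(8, Add(-7, Mul(-1, -4)))), Add(7, -4, -3)) = Mul(Add(2, Mul(-8, Pow(Add(-7, 4), 2)), Mul(8, Add(-7, 4))), 0) = Mul(Add(2, Mul(-8, Pow(-3, 2)), Mul(8, -3)), 0) = Mul(Add(2, Mul(-8, 9), -24), 0) = Mul(Add(2, -72, -24), 0) = Mul(-94, 0) = 0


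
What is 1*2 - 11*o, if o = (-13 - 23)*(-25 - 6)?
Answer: -12274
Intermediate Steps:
o = 1116 (o = -36*(-31) = 1116)
1*2 - 11*o = 1*2 - 11*1116 = 2 - 12276 = -12274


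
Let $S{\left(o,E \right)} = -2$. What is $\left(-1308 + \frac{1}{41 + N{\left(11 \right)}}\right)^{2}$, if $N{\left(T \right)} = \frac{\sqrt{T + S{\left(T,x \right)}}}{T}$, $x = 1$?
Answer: $\frac{352623380041}{206116} \approx 1.7108 \cdot 10^{6}$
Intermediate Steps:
$N{\left(T \right)} = \frac{\sqrt{-2 + T}}{T}$ ($N{\left(T \right)} = \frac{\sqrt{T - 2}}{T} = \frac{\sqrt{-2 + T}}{T}$)
$\left(-1308 + \frac{1}{41 + N{\left(11 \right)}}\right)^{2} = \left(-1308 + \frac{1}{41 + \frac{\sqrt{-2 + 11}}{11}}\right)^{2} = \left(-1308 + \frac{1}{41 + \frac{\sqrt{9}}{11}}\right)^{2} = \left(-1308 + \frac{1}{41 + \frac{1}{11} \cdot 3}\right)^{2} = \left(-1308 + \frac{1}{41 + \frac{3}{11}}\right)^{2} = \left(-1308 + \frac{1}{\frac{454}{11}}\right)^{2} = \left(-1308 + \frac{11}{454}\right)^{2} = \left(- \frac{593821}{454}\right)^{2} = \frac{352623380041}{206116}$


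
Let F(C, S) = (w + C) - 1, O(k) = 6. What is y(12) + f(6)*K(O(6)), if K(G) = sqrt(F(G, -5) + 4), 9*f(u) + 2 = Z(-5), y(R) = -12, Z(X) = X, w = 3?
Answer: -12 - 14*sqrt(3)/9 ≈ -14.694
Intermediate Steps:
f(u) = -7/9 (f(u) = -2/9 + (1/9)*(-5) = -2/9 - 5/9 = -7/9)
F(C, S) = 2 + C (F(C, S) = (3 + C) - 1 = 2 + C)
K(G) = sqrt(6 + G) (K(G) = sqrt((2 + G) + 4) = sqrt(6 + G))
y(12) + f(6)*K(O(6)) = -12 - 7*sqrt(6 + 6)/9 = -12 - 14*sqrt(3)/9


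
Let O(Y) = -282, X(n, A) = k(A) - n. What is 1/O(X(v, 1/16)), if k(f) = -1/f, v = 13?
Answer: -1/282 ≈ -0.0035461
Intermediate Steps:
X(n, A) = -n - 1/A (X(n, A) = -1/A - n = -n - 1/A)
1/O(X(v, 1/16)) = 1/(-282) = -1/282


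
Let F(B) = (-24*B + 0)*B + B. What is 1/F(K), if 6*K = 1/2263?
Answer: 10242338/753 ≈ 13602.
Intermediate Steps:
K = 1/13578 (K = (⅙)/2263 = (⅙)*(1/2263) = 1/13578 ≈ 7.3649e-5)
F(B) = B - 24*B² (F(B) = (-24*B)*B + B = -24*B² + B = B - 24*B²)
1/F(K) = 1/((1 - 24*1/13578)/13578) = 1/((1 - 4/2263)/13578) = 1/((1/13578)*(2259/2263)) = 1/(753/10242338) = 10242338/753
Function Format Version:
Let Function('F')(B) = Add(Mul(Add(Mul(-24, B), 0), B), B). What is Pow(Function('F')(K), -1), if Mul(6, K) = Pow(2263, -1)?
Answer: Rational(10242338, 753) ≈ 13602.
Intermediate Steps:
K = Rational(1, 13578) (K = Mul(Rational(1, 6), Pow(2263, -1)) = Mul(Rational(1, 6), Rational(1, 2263)) = Rational(1, 13578) ≈ 7.3649e-5)
Function('F')(B) = Add(B, Mul(-24, Pow(B, 2))) (Function('F')(B) = Add(Mul(Mul(-24, B), B), B) = Add(Mul(-24, Pow(B, 2)), B) = Add(B, Mul(-24, Pow(B, 2))))
Pow(Function('F')(K), -1) = Pow(Mul(Rational(1, 13578), Add(1, Mul(-24, Rational(1, 13578)))), -1) = Pow(Mul(Rational(1, 13578), Add(1, Rational(-4, 2263))), -1) = Pow(Mul(Rational(1, 13578), Rational(2259, 2263)), -1) = Pow(Rational(753, 10242338), -1) = Rational(10242338, 753)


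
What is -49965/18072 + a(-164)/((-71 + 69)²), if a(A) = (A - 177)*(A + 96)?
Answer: 34904473/6024 ≈ 5794.2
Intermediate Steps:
a(A) = (-177 + A)*(96 + A)
-49965/18072 + a(-164)/((-71 + 69)²) = -49965/18072 + (-16992 + (-164)² - 81*(-164))/((-71 + 69)²) = -49965*1/18072 + (-16992 + 26896 + 13284)/((-2)²) = -16655/6024 + 23188/4 = -16655/6024 + 23188*(¼) = -16655/6024 + 5797 = 34904473/6024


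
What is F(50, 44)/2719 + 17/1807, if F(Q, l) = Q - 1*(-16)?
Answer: 165485/4913233 ≈ 0.033682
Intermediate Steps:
F(Q, l) = 16 + Q (F(Q, l) = Q + 16 = 16 + Q)
F(50, 44)/2719 + 17/1807 = (16 + 50)/2719 + 17/1807 = 66*(1/2719) + 17*(1/1807) = 66/2719 + 17/1807 = 165485/4913233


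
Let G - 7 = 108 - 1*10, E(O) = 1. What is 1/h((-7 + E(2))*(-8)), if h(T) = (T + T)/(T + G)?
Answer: 51/32 ≈ 1.5938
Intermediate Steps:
G = 105 (G = 7 + (108 - 1*10) = 7 + (108 - 10) = 7 + 98 = 105)
h(T) = 2*T/(105 + T) (h(T) = (T + T)/(T + 105) = (2*T)/(105 + T) = 2*T/(105 + T))
1/h((-7 + E(2))*(-8)) = 1/(2*((-7 + 1)*(-8))/(105 + (-7 + 1)*(-8))) = 1/(2*(-6*(-8))/(105 - 6*(-8))) = 1/(2*48/(105 + 48)) = 1/(2*48/153) = 1/(2*48*(1/153)) = 1/(32/51) = 51/32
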